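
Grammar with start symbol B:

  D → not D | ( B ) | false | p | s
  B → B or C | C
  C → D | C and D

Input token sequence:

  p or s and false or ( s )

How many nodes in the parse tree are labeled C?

[B [B [B [C [D p]]] or [C [C [D s]] and [D false]]] or [C [D ( [B [C [D s]]] )]]]

5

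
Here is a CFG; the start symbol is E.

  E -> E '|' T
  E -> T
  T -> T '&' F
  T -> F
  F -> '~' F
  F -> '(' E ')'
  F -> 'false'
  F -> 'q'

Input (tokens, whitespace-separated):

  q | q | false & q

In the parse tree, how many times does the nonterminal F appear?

4

[E [E [E [T [F q]]] | [T [F q]]] | [T [T [F false]] & [F q]]]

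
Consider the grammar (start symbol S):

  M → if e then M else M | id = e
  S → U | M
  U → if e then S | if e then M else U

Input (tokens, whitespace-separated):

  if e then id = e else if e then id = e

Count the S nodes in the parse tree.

[S [U if e then [M id = e] else [U if e then [S [M id = e]]]]]

2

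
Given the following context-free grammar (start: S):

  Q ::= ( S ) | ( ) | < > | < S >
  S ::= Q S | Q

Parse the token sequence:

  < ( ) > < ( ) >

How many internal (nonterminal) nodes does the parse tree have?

[S [Q < [S [Q ( )]] >] [S [Q < [S [Q ( )]] >]]]

8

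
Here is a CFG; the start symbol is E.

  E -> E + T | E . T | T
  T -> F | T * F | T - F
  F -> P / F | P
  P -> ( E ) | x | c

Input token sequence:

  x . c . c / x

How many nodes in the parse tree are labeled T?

3

[E [E [E [T [F [P x]]]] . [T [F [P c]]]] . [T [F [P c] / [F [P x]]]]]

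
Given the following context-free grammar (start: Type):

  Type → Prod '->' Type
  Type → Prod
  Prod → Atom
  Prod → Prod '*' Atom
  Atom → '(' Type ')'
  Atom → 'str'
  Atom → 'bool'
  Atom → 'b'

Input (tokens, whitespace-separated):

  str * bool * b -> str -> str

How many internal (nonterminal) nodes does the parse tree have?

13

[Type [Prod [Prod [Prod [Atom str]] * [Atom bool]] * [Atom b]] -> [Type [Prod [Atom str]] -> [Type [Prod [Atom str]]]]]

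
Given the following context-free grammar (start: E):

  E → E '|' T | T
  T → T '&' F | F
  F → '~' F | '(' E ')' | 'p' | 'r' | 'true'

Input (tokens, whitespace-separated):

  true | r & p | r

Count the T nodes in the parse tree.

[E [E [E [T [F true]]] | [T [T [F r]] & [F p]]] | [T [F r]]]

4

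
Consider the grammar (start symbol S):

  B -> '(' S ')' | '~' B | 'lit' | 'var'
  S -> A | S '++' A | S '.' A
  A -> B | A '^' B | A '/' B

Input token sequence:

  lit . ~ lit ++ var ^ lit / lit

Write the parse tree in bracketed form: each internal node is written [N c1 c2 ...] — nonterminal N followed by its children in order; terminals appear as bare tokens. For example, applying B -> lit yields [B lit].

[S [S [S [A [B lit]]] . [A [B ~ [B lit]]]] ++ [A [A [A [B var]] ^ [B lit]] / [B lit]]]

S
S ++ A
S . A ++ A
A . A ++ A
B . A ++ A
lit . A ++ A
lit . B ++ A
lit . ~ B ++ A
lit . ~ lit ++ A
lit . ~ lit ++ A / B
lit . ~ lit ++ A ^ B / B
lit . ~ lit ++ B ^ B / B
lit . ~ lit ++ var ^ B / B
lit . ~ lit ++ var ^ lit / B
lit . ~ lit ++ var ^ lit / lit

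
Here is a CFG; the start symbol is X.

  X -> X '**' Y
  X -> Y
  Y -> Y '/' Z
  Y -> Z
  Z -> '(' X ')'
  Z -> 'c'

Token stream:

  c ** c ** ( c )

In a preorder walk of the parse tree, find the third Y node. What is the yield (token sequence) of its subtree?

[X [X [X [Y [Z c]]] ** [Y [Z c]]] ** [Y [Z ( [X [Y [Z c]]] )]]]

( c )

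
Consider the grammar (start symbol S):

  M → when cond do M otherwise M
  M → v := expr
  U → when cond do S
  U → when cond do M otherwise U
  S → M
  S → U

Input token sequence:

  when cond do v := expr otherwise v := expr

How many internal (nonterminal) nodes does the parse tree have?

4

[S [M when cond do [M v := expr] otherwise [M v := expr]]]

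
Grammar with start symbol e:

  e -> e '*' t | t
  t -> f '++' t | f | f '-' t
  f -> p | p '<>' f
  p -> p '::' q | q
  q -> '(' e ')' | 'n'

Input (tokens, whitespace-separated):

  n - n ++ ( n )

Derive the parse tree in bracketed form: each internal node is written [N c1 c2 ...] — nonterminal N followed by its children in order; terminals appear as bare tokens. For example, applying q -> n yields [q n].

[e [t [f [p [q n]]] - [t [f [p [q n]]] ++ [t [f [p [q ( [e [t [f [p [q n]]]]] )]]]]]]]

e
t
f - t
p - t
q - t
n - t
n - f ++ t
n - p ++ t
n - q ++ t
n - n ++ t
n - n ++ f
n - n ++ p
n - n ++ q
n - n ++ ( e )
n - n ++ ( t )
n - n ++ ( f )
n - n ++ ( p )
n - n ++ ( q )
n - n ++ ( n )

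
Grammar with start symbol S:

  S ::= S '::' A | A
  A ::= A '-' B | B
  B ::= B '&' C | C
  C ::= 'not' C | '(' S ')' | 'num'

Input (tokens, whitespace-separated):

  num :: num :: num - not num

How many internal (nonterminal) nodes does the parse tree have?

[S [S [S [A [B [C num]]]] :: [A [B [C num]]]] :: [A [A [B [C num]]] - [B [C not [C num]]]]]

16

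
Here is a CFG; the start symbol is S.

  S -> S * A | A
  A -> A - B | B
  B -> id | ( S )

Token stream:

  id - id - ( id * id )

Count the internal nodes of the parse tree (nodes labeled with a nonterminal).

13

[S [A [A [A [B id]] - [B id]] - [B ( [S [S [A [B id]]] * [A [B id]]] )]]]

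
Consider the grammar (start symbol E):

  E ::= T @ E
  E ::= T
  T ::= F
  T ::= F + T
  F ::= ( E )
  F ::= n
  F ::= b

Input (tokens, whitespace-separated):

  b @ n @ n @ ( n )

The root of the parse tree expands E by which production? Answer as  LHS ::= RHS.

E ::= T @ E

[E [T [F b]] @ [E [T [F n]] @ [E [T [F n]] @ [E [T [F ( [E [T [F n]]] )]]]]]]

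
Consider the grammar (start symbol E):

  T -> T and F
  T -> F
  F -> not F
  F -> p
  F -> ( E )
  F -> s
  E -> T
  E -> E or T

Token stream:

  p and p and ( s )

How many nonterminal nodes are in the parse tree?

[E [T [T [T [F p]] and [F p]] and [F ( [E [T [F s]]] )]]]

10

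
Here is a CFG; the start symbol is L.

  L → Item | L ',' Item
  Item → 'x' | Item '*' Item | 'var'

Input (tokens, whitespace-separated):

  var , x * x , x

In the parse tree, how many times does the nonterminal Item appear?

5

[L [L [L [Item var]] , [Item [Item x] * [Item x]]] , [Item x]]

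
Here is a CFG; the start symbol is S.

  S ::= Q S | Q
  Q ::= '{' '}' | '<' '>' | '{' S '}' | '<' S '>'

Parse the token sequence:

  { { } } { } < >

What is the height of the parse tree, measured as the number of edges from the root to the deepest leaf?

[S [Q { [S [Q { }]] }] [S [Q { }] [S [Q < >]]]]

4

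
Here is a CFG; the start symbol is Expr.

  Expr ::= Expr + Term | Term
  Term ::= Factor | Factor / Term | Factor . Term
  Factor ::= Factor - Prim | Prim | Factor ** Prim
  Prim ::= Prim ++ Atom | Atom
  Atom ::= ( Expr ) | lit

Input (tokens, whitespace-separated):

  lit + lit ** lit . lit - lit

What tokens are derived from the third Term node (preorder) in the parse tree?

[Expr [Expr [Term [Factor [Prim [Atom lit]]]]] + [Term [Factor [Factor [Prim [Atom lit]]] ** [Prim [Atom lit]]] . [Term [Factor [Factor [Prim [Atom lit]]] - [Prim [Atom lit]]]]]]

lit - lit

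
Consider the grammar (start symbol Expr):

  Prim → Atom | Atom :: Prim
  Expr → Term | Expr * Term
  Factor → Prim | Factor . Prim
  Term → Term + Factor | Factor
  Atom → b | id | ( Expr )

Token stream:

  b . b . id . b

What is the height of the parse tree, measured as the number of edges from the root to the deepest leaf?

[Expr [Term [Factor [Factor [Factor [Factor [Prim [Atom b]]] . [Prim [Atom b]]] . [Prim [Atom id]]] . [Prim [Atom b]]]]]

8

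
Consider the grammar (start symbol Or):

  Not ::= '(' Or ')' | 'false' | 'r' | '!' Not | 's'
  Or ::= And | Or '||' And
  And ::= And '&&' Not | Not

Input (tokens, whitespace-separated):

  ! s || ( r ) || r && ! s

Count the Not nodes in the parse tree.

[Or [Or [Or [And [Not ! [Not s]]]] || [And [Not ( [Or [And [Not r]]] )]]] || [And [And [Not r]] && [Not ! [Not s]]]]

7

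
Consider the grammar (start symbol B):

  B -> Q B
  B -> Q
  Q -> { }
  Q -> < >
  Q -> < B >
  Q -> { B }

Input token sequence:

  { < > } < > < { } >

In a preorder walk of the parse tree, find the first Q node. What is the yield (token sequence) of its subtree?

[B [Q { [B [Q < >]] }] [B [Q < >] [B [Q < [B [Q { }]] >]]]]

{ < > }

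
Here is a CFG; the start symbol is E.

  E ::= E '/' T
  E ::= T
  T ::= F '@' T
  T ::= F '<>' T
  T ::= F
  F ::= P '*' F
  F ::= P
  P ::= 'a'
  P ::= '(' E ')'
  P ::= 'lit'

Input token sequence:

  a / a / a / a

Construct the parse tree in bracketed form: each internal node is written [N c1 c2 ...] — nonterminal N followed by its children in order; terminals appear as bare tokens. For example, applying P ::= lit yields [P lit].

E
E / T
E / T / T
E / T / T / T
T / T / T / T
F / T / T / T
P / T / T / T
a / T / T / T
a / F / T / T
a / P / T / T
a / a / T / T
a / a / F / T
a / a / P / T
a / a / a / T
a / a / a / F
a / a / a / P
a / a / a / a

[E [E [E [E [T [F [P a]]]] / [T [F [P a]]]] / [T [F [P a]]]] / [T [F [P a]]]]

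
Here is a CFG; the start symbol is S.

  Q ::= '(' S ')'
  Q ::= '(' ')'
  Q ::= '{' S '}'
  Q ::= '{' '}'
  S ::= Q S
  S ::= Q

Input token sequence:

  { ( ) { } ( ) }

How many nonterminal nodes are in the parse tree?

8

[S [Q { [S [Q ( )] [S [Q { }] [S [Q ( )]]]] }]]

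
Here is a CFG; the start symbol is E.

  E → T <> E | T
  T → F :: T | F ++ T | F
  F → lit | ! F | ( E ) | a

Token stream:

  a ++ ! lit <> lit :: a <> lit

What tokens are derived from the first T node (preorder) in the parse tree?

[E [T [F a] ++ [T [F ! [F lit]]]] <> [E [T [F lit] :: [T [F a]]] <> [E [T [F lit]]]]]

a ++ ! lit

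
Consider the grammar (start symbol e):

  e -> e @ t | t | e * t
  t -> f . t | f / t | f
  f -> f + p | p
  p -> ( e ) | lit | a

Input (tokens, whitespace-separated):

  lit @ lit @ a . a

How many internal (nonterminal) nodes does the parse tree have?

15

[e [e [e [t [f [p lit]]]] @ [t [f [p lit]]]] @ [t [f [p a]] . [t [f [p a]]]]]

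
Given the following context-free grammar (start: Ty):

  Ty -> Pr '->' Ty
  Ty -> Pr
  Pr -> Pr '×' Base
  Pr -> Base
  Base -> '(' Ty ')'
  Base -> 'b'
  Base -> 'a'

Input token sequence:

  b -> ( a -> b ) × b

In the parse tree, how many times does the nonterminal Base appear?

5

[Ty [Pr [Base b]] -> [Ty [Pr [Pr [Base ( [Ty [Pr [Base a]] -> [Ty [Pr [Base b]]]] )]] × [Base b]]]]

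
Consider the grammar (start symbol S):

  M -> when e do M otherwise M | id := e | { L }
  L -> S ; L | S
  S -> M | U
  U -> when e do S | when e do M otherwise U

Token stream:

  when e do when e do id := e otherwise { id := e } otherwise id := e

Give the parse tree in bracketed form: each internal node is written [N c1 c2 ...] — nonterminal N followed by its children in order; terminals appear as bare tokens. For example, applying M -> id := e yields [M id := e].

[S [M when e do [M when e do [M id := e] otherwise [M { [L [S [M id := e]]] }]] otherwise [M id := e]]]

S
M
when e do M otherwise M
when e do when e do M otherwise M otherwise M
when e do when e do id := e otherwise M otherwise M
when e do when e do id := e otherwise { L } otherwise M
when e do when e do id := e otherwise { S } otherwise M
when e do when e do id := e otherwise { M } otherwise M
when e do when e do id := e otherwise { id := e } otherwise M
when e do when e do id := e otherwise { id := e } otherwise id := e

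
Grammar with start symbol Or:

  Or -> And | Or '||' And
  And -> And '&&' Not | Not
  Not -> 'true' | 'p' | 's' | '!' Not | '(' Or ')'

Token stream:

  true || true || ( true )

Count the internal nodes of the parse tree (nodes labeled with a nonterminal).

[Or [Or [Or [And [Not true]]] || [And [Not true]]] || [And [Not ( [Or [And [Not true]]] )]]]

12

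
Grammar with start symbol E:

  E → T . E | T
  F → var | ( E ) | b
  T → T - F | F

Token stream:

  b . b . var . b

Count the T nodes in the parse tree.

4

[E [T [F b]] . [E [T [F b]] . [E [T [F var]] . [E [T [F b]]]]]]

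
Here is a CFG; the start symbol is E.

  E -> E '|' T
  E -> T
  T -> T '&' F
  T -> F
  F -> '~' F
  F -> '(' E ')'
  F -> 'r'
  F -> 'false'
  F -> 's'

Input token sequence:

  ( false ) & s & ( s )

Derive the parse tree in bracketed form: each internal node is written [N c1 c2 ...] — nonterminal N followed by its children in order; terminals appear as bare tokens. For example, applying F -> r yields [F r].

E
T
T & F
T & F & F
F & F & F
( E ) & F & F
( T ) & F & F
( F ) & F & F
( false ) & F & F
( false ) & s & F
( false ) & s & ( E )
( false ) & s & ( T )
( false ) & s & ( F )
( false ) & s & ( s )

[E [T [T [T [F ( [E [T [F false]]] )]] & [F s]] & [F ( [E [T [F s]]] )]]]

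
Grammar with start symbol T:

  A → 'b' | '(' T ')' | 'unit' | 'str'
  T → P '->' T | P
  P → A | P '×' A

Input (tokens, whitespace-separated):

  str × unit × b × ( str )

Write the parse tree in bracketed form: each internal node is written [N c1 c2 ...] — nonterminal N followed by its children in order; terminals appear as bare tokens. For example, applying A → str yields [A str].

T
P
P × A
P × A × A
P × A × A × A
A × A × A × A
str × A × A × A
str × unit × A × A
str × unit × b × A
str × unit × b × ( T )
str × unit × b × ( P )
str × unit × b × ( A )
str × unit × b × ( str )

[T [P [P [P [P [A str]] × [A unit]] × [A b]] × [A ( [T [P [A str]]] )]]]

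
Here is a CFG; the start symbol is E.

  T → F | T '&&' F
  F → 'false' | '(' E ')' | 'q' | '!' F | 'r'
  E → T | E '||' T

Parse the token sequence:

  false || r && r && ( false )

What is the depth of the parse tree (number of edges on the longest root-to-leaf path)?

6

[E [E [T [F false]]] || [T [T [T [F r]] && [F r]] && [F ( [E [T [F false]]] )]]]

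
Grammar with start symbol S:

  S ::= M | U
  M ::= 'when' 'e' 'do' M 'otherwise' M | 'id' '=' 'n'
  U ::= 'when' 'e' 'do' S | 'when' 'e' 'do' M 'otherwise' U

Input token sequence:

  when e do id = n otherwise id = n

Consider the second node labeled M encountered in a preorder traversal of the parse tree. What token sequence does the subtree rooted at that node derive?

[S [M when e do [M id = n] otherwise [M id = n]]]

id = n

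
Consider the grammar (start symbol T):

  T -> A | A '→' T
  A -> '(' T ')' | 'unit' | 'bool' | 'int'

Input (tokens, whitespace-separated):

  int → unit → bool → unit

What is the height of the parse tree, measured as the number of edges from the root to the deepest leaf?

[T [A int] → [T [A unit] → [T [A bool] → [T [A unit]]]]]

5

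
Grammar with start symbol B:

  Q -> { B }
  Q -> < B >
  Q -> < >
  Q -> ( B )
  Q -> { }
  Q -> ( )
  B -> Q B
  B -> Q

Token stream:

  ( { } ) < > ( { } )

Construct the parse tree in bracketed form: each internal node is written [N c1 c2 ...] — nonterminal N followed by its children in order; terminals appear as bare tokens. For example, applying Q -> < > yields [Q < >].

B
Q B
( B ) B
( Q ) B
( { } ) B
( { } ) Q B
( { } ) < > B
( { } ) < > Q
( { } ) < > ( B )
( { } ) < > ( Q )
( { } ) < > ( { } )

[B [Q ( [B [Q { }]] )] [B [Q < >] [B [Q ( [B [Q { }]] )]]]]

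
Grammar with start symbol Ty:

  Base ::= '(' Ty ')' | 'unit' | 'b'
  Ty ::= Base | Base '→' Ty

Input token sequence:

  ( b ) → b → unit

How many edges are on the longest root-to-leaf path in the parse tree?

[Ty [Base ( [Ty [Base b]] )] → [Ty [Base b] → [Ty [Base unit]]]]

4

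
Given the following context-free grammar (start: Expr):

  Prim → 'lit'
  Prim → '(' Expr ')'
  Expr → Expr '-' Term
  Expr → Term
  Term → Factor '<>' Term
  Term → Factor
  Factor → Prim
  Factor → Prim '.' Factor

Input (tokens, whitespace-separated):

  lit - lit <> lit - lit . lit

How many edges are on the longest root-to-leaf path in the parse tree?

6

[Expr [Expr [Expr [Term [Factor [Prim lit]]]] - [Term [Factor [Prim lit]] <> [Term [Factor [Prim lit]]]]] - [Term [Factor [Prim lit] . [Factor [Prim lit]]]]]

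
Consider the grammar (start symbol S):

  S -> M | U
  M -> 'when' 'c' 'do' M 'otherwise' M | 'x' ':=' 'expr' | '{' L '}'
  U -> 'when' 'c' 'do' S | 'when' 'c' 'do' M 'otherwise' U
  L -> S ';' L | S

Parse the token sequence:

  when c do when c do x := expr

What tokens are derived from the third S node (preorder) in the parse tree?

x := expr

[S [U when c do [S [U when c do [S [M x := expr]]]]]]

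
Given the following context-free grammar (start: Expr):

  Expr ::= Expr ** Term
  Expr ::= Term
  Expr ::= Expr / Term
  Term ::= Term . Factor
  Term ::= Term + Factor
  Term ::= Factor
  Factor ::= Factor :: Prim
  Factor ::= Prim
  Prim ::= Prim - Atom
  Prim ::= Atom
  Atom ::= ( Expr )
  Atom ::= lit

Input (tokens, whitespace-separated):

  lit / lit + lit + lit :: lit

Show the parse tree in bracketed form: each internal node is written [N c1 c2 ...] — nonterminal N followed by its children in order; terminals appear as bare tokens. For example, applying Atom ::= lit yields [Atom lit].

Expr
Expr / Term
Term / Term
Factor / Term
Prim / Term
Atom / Term
lit / Term
lit / Term + Factor
lit / Term + Factor + Factor
lit / Factor + Factor + Factor
lit / Prim + Factor + Factor
lit / Atom + Factor + Factor
lit / lit + Factor + Factor
lit / lit + Prim + Factor
lit / lit + Atom + Factor
lit / lit + lit + Factor
lit / lit + lit + Factor :: Prim
lit / lit + lit + Prim :: Prim
lit / lit + lit + Atom :: Prim
lit / lit + lit + lit :: Prim
lit / lit + lit + lit :: Atom
lit / lit + lit + lit :: lit

[Expr [Expr [Term [Factor [Prim [Atom lit]]]]] / [Term [Term [Term [Factor [Prim [Atom lit]]]] + [Factor [Prim [Atom lit]]]] + [Factor [Factor [Prim [Atom lit]]] :: [Prim [Atom lit]]]]]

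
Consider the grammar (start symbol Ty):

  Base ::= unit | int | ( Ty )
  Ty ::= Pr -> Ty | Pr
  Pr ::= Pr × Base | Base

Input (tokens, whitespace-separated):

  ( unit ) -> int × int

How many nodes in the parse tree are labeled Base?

[Ty [Pr [Base ( [Ty [Pr [Base unit]]] )]] -> [Ty [Pr [Pr [Base int]] × [Base int]]]]

4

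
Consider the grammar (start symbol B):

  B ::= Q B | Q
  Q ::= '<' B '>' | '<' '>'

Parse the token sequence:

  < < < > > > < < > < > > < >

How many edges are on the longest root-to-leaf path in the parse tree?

6

[B [Q < [B [Q < [B [Q < >]] >]] >] [B [Q < [B [Q < >] [B [Q < >]]] >] [B [Q < >]]]]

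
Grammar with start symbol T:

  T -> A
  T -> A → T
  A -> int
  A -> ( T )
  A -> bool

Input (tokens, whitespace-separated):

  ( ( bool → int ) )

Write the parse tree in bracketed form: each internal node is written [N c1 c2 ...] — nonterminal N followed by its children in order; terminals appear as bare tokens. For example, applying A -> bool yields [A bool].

[T [A ( [T [A ( [T [A bool] → [T [A int]]] )]] )]]

T
A
( T )
( A )
( ( T ) )
( ( A → T ) )
( ( bool → T ) )
( ( bool → A ) )
( ( bool → int ) )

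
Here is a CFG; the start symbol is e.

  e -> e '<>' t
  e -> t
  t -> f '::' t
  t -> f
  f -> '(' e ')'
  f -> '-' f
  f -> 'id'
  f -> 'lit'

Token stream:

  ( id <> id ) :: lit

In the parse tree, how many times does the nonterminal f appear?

4

[e [t [f ( [e [e [t [f id]]] <> [t [f id]]] )] :: [t [f lit]]]]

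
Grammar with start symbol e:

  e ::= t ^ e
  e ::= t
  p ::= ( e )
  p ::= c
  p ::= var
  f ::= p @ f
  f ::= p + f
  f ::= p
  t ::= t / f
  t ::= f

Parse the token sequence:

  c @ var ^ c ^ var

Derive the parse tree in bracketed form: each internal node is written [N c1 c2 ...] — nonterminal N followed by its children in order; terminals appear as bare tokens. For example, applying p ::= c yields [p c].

[e [t [f [p c] @ [f [p var]]]] ^ [e [t [f [p c]]] ^ [e [t [f [p var]]]]]]

e
t ^ e
f ^ e
p @ f ^ e
c @ f ^ e
c @ p ^ e
c @ var ^ e
c @ var ^ t ^ e
c @ var ^ f ^ e
c @ var ^ p ^ e
c @ var ^ c ^ e
c @ var ^ c ^ t
c @ var ^ c ^ f
c @ var ^ c ^ p
c @ var ^ c ^ var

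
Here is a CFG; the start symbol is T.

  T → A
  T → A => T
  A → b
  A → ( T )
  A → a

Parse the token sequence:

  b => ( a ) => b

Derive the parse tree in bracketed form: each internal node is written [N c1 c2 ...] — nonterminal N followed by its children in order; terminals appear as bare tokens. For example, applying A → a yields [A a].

T
A => T
b => T
b => A => T
b => ( T ) => T
b => ( A ) => T
b => ( a ) => T
b => ( a ) => A
b => ( a ) => b

[T [A b] => [T [A ( [T [A a]] )] => [T [A b]]]]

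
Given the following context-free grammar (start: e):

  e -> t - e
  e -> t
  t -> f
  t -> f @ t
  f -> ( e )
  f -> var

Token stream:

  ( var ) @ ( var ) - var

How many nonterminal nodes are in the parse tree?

14

[e [t [f ( [e [t [f var]]] )] @ [t [f ( [e [t [f var]]] )]]] - [e [t [f var]]]]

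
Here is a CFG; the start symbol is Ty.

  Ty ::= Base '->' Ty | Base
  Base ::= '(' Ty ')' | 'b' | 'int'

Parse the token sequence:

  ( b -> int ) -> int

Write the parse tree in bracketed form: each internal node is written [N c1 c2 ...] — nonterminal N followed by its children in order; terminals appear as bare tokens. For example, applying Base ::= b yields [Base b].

Ty
Base -> Ty
( Ty ) -> Ty
( Base -> Ty ) -> Ty
( b -> Ty ) -> Ty
( b -> Base ) -> Ty
( b -> int ) -> Ty
( b -> int ) -> Base
( b -> int ) -> int

[Ty [Base ( [Ty [Base b] -> [Ty [Base int]]] )] -> [Ty [Base int]]]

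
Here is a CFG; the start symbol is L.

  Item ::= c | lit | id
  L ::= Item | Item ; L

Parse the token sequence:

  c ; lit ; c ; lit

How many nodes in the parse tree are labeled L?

[L [Item c] ; [L [Item lit] ; [L [Item c] ; [L [Item lit]]]]]

4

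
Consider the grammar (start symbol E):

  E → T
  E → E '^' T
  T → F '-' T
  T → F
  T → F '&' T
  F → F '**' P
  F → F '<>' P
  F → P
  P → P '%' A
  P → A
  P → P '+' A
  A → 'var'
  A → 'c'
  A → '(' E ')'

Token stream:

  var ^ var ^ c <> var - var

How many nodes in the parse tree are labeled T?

[E [E [E [T [F [P [A var]]]]] ^ [T [F [P [A var]]]]] ^ [T [F [F [P [A c]]] <> [P [A var]]] - [T [F [P [A var]]]]]]

4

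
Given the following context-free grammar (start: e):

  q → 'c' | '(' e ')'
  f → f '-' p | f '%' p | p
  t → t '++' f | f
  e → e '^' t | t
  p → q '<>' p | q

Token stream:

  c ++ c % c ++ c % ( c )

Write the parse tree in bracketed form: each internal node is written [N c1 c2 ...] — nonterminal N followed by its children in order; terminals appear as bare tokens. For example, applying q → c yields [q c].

[e [t [t [t [f [p [q c]]]] ++ [f [f [p [q c]]] % [p [q c]]]] ++ [f [f [p [q c]]] % [p [q ( [e [t [f [p [q c]]]]] )]]]]]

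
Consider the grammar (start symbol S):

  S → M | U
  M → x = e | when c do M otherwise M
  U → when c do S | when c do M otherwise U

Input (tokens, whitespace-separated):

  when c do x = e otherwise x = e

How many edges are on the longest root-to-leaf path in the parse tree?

3

[S [M when c do [M x = e] otherwise [M x = e]]]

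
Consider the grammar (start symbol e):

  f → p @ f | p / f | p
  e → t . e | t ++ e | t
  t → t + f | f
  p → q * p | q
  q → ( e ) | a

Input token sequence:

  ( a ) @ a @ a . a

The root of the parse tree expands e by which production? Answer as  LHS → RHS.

e → t . e

[e [t [f [p [q ( [e [t [f [p [q a]]]]] )]] @ [f [p [q a]] @ [f [p [q a]]]]]] . [e [t [f [p [q a]]]]]]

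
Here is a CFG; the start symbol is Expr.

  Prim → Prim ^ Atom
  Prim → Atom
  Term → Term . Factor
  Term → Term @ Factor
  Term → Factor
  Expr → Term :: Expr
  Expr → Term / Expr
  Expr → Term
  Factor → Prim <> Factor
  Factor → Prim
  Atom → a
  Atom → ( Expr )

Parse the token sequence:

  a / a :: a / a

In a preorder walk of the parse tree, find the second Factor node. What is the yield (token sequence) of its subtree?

[Expr [Term [Factor [Prim [Atom a]]]] / [Expr [Term [Factor [Prim [Atom a]]]] :: [Expr [Term [Factor [Prim [Atom a]]]] / [Expr [Term [Factor [Prim [Atom a]]]]]]]]

a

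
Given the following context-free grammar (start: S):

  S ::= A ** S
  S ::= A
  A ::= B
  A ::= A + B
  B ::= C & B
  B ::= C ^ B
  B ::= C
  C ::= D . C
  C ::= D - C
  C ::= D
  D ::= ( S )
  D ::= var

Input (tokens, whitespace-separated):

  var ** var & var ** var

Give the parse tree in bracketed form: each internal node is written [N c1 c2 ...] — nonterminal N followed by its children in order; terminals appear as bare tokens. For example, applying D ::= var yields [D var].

S
A ** S
B ** S
C ** S
D ** S
var ** S
var ** A ** S
var ** B ** S
var ** C & B ** S
var ** D & B ** S
var ** var & B ** S
var ** var & C ** S
var ** var & D ** S
var ** var & var ** S
var ** var & var ** A
var ** var & var ** B
var ** var & var ** C
var ** var & var ** D
var ** var & var ** var

[S [A [B [C [D var]]]] ** [S [A [B [C [D var]] & [B [C [D var]]]]] ** [S [A [B [C [D var]]]]]]]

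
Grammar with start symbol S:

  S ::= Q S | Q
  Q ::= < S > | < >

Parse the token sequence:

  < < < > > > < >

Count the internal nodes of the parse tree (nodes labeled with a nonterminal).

8

[S [Q < [S [Q < [S [Q < >]] >]] >] [S [Q < >]]]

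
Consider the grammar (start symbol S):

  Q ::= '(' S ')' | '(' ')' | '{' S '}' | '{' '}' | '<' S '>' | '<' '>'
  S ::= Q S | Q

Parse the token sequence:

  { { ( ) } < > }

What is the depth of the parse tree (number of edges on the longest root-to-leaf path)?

[S [Q { [S [Q { [S [Q ( )]] }] [S [Q < >]]] }]]

6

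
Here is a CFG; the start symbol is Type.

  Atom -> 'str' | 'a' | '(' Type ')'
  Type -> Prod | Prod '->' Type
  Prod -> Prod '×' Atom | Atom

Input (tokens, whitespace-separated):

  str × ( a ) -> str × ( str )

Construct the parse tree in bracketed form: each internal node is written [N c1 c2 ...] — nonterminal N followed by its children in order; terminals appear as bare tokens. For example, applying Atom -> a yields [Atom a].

Type
Prod -> Type
Prod × Atom -> Type
Atom × Atom -> Type
str × Atom -> Type
str × ( Type ) -> Type
str × ( Prod ) -> Type
str × ( Atom ) -> Type
str × ( a ) -> Type
str × ( a ) -> Prod
str × ( a ) -> Prod × Atom
str × ( a ) -> Atom × Atom
str × ( a ) -> str × Atom
str × ( a ) -> str × ( Type )
str × ( a ) -> str × ( Prod )
str × ( a ) -> str × ( Atom )
str × ( a ) -> str × ( str )

[Type [Prod [Prod [Atom str]] × [Atom ( [Type [Prod [Atom a]]] )]] -> [Type [Prod [Prod [Atom str]] × [Atom ( [Type [Prod [Atom str]]] )]]]]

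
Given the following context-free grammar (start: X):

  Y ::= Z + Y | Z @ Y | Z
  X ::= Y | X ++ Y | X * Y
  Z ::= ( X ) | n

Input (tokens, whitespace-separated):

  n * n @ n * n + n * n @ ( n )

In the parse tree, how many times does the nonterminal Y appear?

8

[X [X [X [X [Y [Z n]]] * [Y [Z n] @ [Y [Z n]]]] * [Y [Z n] + [Y [Z n]]]] * [Y [Z n] @ [Y [Z ( [X [Y [Z n]]] )]]]]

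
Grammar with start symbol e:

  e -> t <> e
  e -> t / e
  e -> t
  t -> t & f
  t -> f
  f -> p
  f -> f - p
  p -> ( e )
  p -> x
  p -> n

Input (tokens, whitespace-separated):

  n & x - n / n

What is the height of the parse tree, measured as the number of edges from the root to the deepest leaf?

[e [t [t [f [p n]]] & [f [f [p x]] - [p n]]] / [e [t [f [p n]]]]]

5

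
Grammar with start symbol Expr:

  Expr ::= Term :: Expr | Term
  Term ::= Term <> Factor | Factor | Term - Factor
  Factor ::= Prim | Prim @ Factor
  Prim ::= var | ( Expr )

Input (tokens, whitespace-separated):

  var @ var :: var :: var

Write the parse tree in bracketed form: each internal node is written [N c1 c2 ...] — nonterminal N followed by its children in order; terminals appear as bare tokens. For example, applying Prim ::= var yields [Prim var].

[Expr [Term [Factor [Prim var] @ [Factor [Prim var]]]] :: [Expr [Term [Factor [Prim var]]] :: [Expr [Term [Factor [Prim var]]]]]]

Expr
Term :: Expr
Factor :: Expr
Prim @ Factor :: Expr
var @ Factor :: Expr
var @ Prim :: Expr
var @ var :: Expr
var @ var :: Term :: Expr
var @ var :: Factor :: Expr
var @ var :: Prim :: Expr
var @ var :: var :: Expr
var @ var :: var :: Term
var @ var :: var :: Factor
var @ var :: var :: Prim
var @ var :: var :: var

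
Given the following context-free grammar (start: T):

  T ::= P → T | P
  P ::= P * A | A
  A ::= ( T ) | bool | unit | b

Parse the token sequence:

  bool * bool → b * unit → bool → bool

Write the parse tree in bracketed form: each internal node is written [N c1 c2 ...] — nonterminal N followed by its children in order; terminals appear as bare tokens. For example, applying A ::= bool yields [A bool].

[T [P [P [A bool]] * [A bool]] → [T [P [P [A b]] * [A unit]] → [T [P [A bool]] → [T [P [A bool]]]]]]

T
P → T
P * A → T
A * A → T
bool * A → T
bool * bool → T
bool * bool → P → T
bool * bool → P * A → T
bool * bool → A * A → T
bool * bool → b * A → T
bool * bool → b * unit → T
bool * bool → b * unit → P → T
bool * bool → b * unit → A → T
bool * bool → b * unit → bool → T
bool * bool → b * unit → bool → P
bool * bool → b * unit → bool → A
bool * bool → b * unit → bool → bool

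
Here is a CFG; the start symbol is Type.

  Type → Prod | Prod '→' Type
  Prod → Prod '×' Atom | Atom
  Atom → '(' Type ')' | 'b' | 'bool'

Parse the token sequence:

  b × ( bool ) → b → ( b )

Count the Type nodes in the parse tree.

5

[Type [Prod [Prod [Atom b]] × [Atom ( [Type [Prod [Atom bool]]] )]] → [Type [Prod [Atom b]] → [Type [Prod [Atom ( [Type [Prod [Atom b]]] )]]]]]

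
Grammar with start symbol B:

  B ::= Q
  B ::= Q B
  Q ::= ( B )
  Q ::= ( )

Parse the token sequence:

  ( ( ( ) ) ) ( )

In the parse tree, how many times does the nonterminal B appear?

[B [Q ( [B [Q ( [B [Q ( )]] )]] )] [B [Q ( )]]]

4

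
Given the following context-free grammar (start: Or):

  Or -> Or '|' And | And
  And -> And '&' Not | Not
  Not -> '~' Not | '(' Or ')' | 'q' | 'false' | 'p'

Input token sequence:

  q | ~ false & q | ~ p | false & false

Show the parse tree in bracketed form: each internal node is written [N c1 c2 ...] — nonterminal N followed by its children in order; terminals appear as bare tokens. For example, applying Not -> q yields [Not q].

[Or [Or [Or [Or [And [Not q]]] | [And [And [Not ~ [Not false]]] & [Not q]]] | [And [Not ~ [Not p]]]] | [And [And [Not false]] & [Not false]]]

Or
Or | And
Or | And | And
Or | And | And | And
And | And | And | And
Not | And | And | And
q | And | And | And
q | And & Not | And | And
q | Not & Not | And | And
q | ~ Not & Not | And | And
q | ~ false & Not | And | And
q | ~ false & q | And | And
q | ~ false & q | Not | And
q | ~ false & q | ~ Not | And
q | ~ false & q | ~ p | And
q | ~ false & q | ~ p | And & Not
q | ~ false & q | ~ p | Not & Not
q | ~ false & q | ~ p | false & Not
q | ~ false & q | ~ p | false & false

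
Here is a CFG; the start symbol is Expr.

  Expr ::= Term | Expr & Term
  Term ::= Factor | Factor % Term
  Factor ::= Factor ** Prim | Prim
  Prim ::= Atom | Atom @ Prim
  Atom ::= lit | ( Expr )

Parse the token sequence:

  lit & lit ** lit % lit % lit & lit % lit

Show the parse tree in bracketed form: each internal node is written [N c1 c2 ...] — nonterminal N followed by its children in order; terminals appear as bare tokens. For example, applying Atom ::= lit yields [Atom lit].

[Expr [Expr [Expr [Term [Factor [Prim [Atom lit]]]]] & [Term [Factor [Factor [Prim [Atom lit]]] ** [Prim [Atom lit]]] % [Term [Factor [Prim [Atom lit]]] % [Term [Factor [Prim [Atom lit]]]]]]] & [Term [Factor [Prim [Atom lit]]] % [Term [Factor [Prim [Atom lit]]]]]]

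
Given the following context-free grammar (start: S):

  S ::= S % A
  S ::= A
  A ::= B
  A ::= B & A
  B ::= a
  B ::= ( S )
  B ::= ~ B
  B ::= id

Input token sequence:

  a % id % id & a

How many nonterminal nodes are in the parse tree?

[S [S [S [A [B a]]] % [A [B id]]] % [A [B id] & [A [B a]]]]

11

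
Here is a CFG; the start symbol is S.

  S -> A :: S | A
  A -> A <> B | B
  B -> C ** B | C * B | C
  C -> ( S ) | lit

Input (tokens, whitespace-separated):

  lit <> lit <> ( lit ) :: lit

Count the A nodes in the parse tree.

5

[S [A [A [A [B [C lit]]] <> [B [C lit]]] <> [B [C ( [S [A [B [C lit]]]] )]]] :: [S [A [B [C lit]]]]]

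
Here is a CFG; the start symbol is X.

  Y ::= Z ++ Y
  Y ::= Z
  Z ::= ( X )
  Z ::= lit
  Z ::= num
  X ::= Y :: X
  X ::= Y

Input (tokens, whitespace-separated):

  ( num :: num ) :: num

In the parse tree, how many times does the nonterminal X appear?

4

[X [Y [Z ( [X [Y [Z num]] :: [X [Y [Z num]]]] )]] :: [X [Y [Z num]]]]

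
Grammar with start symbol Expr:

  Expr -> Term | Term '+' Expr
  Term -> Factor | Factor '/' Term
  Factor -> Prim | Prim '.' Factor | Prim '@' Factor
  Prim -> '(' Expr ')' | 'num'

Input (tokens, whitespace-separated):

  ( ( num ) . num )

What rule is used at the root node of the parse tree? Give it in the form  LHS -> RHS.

Expr -> Term

[Expr [Term [Factor [Prim ( [Expr [Term [Factor [Prim ( [Expr [Term [Factor [Prim num]]]] )] . [Factor [Prim num]]]]] )]]]]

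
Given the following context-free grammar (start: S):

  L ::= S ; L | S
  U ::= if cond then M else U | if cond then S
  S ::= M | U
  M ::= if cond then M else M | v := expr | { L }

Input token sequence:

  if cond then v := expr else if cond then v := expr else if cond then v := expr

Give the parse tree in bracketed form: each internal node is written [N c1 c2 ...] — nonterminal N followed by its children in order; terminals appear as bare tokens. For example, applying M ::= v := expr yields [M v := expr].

[S [U if cond then [M v := expr] else [U if cond then [M v := expr] else [U if cond then [S [M v := expr]]]]]]

S
U
if cond then M else U
if cond then v := expr else U
if cond then v := expr else if cond then M else U
if cond then v := expr else if cond then v := expr else U
if cond then v := expr else if cond then v := expr else if cond then S
if cond then v := expr else if cond then v := expr else if cond then M
if cond then v := expr else if cond then v := expr else if cond then v := expr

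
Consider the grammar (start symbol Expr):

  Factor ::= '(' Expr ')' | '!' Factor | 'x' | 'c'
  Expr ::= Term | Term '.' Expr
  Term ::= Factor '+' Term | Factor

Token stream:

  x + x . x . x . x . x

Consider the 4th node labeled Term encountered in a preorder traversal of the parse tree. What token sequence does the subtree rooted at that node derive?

x

[Expr [Term [Factor x] + [Term [Factor x]]] . [Expr [Term [Factor x]] . [Expr [Term [Factor x]] . [Expr [Term [Factor x]] . [Expr [Term [Factor x]]]]]]]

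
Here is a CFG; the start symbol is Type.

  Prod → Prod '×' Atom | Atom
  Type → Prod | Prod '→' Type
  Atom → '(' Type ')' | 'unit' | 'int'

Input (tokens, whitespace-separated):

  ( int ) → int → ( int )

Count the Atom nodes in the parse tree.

5

[Type [Prod [Atom ( [Type [Prod [Atom int]]] )]] → [Type [Prod [Atom int]] → [Type [Prod [Atom ( [Type [Prod [Atom int]]] )]]]]]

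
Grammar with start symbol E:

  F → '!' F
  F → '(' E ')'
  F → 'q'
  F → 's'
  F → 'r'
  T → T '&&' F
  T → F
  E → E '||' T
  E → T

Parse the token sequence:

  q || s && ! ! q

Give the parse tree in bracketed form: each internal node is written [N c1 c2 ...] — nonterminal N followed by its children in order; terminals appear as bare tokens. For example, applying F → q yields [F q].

[E [E [T [F q]]] || [T [T [F s]] && [F ! [F ! [F q]]]]]

E
E || T
T || T
F || T
q || T
q || T && F
q || F && F
q || s && F
q || s && ! F
q || s && ! ! F
q || s && ! ! q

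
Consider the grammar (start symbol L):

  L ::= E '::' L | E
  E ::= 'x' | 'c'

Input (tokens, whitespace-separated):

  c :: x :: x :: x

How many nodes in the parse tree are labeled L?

[L [E c] :: [L [E x] :: [L [E x] :: [L [E x]]]]]

4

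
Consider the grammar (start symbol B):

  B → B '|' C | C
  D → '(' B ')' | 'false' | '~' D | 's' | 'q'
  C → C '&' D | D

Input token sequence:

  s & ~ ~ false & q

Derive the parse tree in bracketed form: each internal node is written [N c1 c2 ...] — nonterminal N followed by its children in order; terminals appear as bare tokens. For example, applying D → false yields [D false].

[B [C [C [C [D s]] & [D ~ [D ~ [D false]]]] & [D q]]]

B
C
C & D
C & D & D
D & D & D
s & D & D
s & ~ D & D
s & ~ ~ D & D
s & ~ ~ false & D
s & ~ ~ false & q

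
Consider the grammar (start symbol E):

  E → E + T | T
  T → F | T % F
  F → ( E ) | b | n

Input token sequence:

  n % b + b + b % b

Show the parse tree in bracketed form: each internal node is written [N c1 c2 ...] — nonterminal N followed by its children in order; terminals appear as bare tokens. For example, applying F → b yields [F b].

E
E + T
E + T + T
T + T + T
T % F + T + T
F % F + T + T
n % F + T + T
n % b + T + T
n % b + F + T
n % b + b + T
n % b + b + T % F
n % b + b + F % F
n % b + b + b % F
n % b + b + b % b

[E [E [E [T [T [F n]] % [F b]]] + [T [F b]]] + [T [T [F b]] % [F b]]]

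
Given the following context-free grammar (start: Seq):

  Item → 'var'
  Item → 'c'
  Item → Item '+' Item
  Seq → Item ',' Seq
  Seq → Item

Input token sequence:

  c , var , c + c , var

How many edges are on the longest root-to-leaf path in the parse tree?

[Seq [Item c] , [Seq [Item var] , [Seq [Item [Item c] + [Item c]] , [Seq [Item var]]]]]

5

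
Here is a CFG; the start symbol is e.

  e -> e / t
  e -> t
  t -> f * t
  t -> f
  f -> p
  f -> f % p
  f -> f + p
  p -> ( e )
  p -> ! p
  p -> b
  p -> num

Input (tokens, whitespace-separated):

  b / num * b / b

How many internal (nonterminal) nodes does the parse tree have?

[e [e [e [t [f [p b]]]] / [t [f [p num]] * [t [f [p b]]]]] / [t [f [p b]]]]

15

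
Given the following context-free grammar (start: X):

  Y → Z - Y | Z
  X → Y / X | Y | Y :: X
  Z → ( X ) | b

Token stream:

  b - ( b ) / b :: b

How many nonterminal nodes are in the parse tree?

14

[X [Y [Z b] - [Y [Z ( [X [Y [Z b]]] )]]] / [X [Y [Z b]] :: [X [Y [Z b]]]]]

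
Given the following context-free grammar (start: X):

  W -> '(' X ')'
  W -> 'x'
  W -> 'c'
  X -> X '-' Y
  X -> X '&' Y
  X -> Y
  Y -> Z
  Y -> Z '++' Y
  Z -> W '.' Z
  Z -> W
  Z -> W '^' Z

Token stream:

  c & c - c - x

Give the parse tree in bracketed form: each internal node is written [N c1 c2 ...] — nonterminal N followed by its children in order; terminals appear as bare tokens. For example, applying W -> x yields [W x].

[X [X [X [X [Y [Z [W c]]]] & [Y [Z [W c]]]] - [Y [Z [W c]]]] - [Y [Z [W x]]]]

X
X - Y
X - Y - Y
X & Y - Y - Y
Y & Y - Y - Y
Z & Y - Y - Y
W & Y - Y - Y
c & Y - Y - Y
c & Z - Y - Y
c & W - Y - Y
c & c - Y - Y
c & c - Z - Y
c & c - W - Y
c & c - c - Y
c & c - c - Z
c & c - c - W
c & c - c - x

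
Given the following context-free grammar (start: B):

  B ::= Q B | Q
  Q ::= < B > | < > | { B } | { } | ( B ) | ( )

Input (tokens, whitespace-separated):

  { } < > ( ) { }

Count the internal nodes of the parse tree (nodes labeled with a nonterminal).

[B [Q { }] [B [Q < >] [B [Q ( )] [B [Q { }]]]]]

8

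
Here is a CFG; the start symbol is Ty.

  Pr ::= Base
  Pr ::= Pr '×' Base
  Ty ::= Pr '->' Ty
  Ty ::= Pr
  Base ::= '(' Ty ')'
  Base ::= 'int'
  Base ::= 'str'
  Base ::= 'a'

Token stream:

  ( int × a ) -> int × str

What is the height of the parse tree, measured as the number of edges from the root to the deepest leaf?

7

[Ty [Pr [Base ( [Ty [Pr [Pr [Base int]] × [Base a]]] )]] -> [Ty [Pr [Pr [Base int]] × [Base str]]]]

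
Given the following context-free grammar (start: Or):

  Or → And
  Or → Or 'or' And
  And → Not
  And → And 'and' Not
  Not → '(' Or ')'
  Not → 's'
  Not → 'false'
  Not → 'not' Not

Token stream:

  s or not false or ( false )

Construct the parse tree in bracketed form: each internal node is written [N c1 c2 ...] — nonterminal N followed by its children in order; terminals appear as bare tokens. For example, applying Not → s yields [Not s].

Or
Or or And
Or or And or And
And or And or And
Not or And or And
s or And or And
s or Not or And
s or not Not or And
s or not false or And
s or not false or Not
s or not false or ( Or )
s or not false or ( And )
s or not false or ( Not )
s or not false or ( false )

[Or [Or [Or [And [Not s]]] or [And [Not not [Not false]]]] or [And [Not ( [Or [And [Not false]]] )]]]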